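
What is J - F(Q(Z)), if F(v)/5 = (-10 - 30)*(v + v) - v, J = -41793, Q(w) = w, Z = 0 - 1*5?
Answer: -43818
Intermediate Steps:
Z = -5 (Z = 0 - 5 = -5)
F(v) = -405*v (F(v) = 5*((-10 - 30)*(v + v) - v) = 5*(-80*v - v) = 5*(-81*v) = -405*v)
J - F(Q(Z)) = -41793 - (-405)*(-5) = -41793 - 1*2025 = -41793 - 2025 = -43818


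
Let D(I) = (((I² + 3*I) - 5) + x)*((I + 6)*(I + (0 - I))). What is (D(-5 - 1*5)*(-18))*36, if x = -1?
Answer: 0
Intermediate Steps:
D(I) = 0 (D(I) = (((I² + 3*I) - 5) - 1)*((I + 6)*(I + (0 - I))) = ((-5 + I² + 3*I) - 1)*((6 + I)*(I - I)) = (-6 + I² + 3*I)*((6 + I)*0) = (-6 + I² + 3*I)*0 = 0)
(D(-5 - 1*5)*(-18))*36 = (0*(-18))*36 = 0*36 = 0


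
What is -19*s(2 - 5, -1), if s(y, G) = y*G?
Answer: -57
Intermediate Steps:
s(y, G) = G*y
-19*s(2 - 5, -1) = -(-19)*(2 - 5) = -(-19)*(-3) = -19*3 = -57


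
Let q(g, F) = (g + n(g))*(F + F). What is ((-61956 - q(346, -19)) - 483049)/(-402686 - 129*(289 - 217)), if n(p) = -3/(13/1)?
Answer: 6914255/5355662 ≈ 1.2910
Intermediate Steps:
n(p) = -3/13 (n(p) = -3/(13*1) = -3/13)
q(g, F) = 2*F*(-3/13 + g) (q(g, F) = (g - 3/13)*(F + F) = (-3/13 + g)*(2*F) = 2*F*(-3/13 + g))
((-61956 - q(346, -19)) - 483049)/(-402686 - 129*(289 - 217)) = ((-61956 - 2*(-19)*(-3 + 13*346)/13) - 483049)/(-402686 - 129*(289 - 217)) = ((-61956 - 2*(-19)*(-3 + 4498)/13) - 483049)/(-402686 - 129*72) = ((-61956 - 2*(-19)*4495/13) - 483049)/(-402686 - 9288) = ((-61956 - 1*(-170810/13)) - 483049)/(-411974) = ((-61956 + 170810/13) - 483049)*(-1/411974) = (-634618/13 - 483049)*(-1/411974) = -6914255/13*(-1/411974) = 6914255/5355662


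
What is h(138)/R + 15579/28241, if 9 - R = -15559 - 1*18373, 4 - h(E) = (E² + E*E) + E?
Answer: -550660663/958527781 ≈ -0.57449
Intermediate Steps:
h(E) = 4 - E - 2*E² (h(E) = 4 - ((E² + E*E) + E) = 4 - ((E² + E²) + E) = 4 - (2*E² + E) = 4 - (E + 2*E²) = 4 + (-E - 2*E²) = 4 - E - 2*E²)
R = 33941 (R = 9 - (-15559 - 1*18373) = 9 - (-15559 - 18373) = 9 - 1*(-33932) = 9 + 33932 = 33941)
h(138)/R + 15579/28241 = (4 - 1*138 - 2*138²)/33941 + 15579/28241 = (4 - 138 - 2*19044)*(1/33941) + 15579*(1/28241) = (4 - 138 - 38088)*(1/33941) + 15579/28241 = -38222*1/33941 + 15579/28241 = -38222/33941 + 15579/28241 = -550660663/958527781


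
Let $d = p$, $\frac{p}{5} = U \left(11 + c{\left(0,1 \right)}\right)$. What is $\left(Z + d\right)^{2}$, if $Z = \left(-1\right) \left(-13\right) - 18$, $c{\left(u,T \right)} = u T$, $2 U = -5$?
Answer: $\frac{81225}{4} \approx 20306.0$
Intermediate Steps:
$U = - \frac{5}{2}$ ($U = \frac{1}{2} \left(-5\right) = - \frac{5}{2} \approx -2.5$)
$c{\left(u,T \right)} = T u$
$p = - \frac{275}{2}$ ($p = 5 \left(- \frac{5 \left(11 + 1 \cdot 0\right)}{2}\right) = 5 \left(- \frac{5 \left(11 + 0\right)}{2}\right) = 5 \left(\left(- \frac{5}{2}\right) 11\right) = 5 \left(- \frac{55}{2}\right) = - \frac{275}{2} \approx -137.5$)
$d = - \frac{275}{2} \approx -137.5$
$Z = -5$ ($Z = 13 - 18 = -5$)
$\left(Z + d\right)^{2} = \left(-5 - \frac{275}{2}\right)^{2} = \left(- \frac{285}{2}\right)^{2} = \frac{81225}{4}$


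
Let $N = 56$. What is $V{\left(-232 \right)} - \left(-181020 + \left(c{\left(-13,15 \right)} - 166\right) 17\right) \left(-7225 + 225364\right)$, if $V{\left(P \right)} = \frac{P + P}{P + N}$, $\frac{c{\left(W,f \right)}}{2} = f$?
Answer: $\frac{439910450657}{11} \approx 3.9992 \cdot 10^{10}$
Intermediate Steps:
$c{\left(W,f \right)} = 2 f$
$V{\left(P \right)} = \frac{2 P}{56 + P}$ ($V{\left(P \right)} = \frac{P + P}{P + 56} = \frac{2 P}{56 + P}$)
$V{\left(-232 \right)} - \left(-181020 + \left(c{\left(-13,15 \right)} - 166\right) 17\right) \left(-7225 + 225364\right) = 2 \left(-232\right) \frac{1}{56 - 232} - \left(-181020 + \left(2 \cdot 15 - 166\right) 17\right) \left(-7225 + 225364\right) = 2 \left(-232\right) \frac{1}{-176} - \left(-181020 + \left(30 - 166\right) 17\right) 218139 = 2 \left(-232\right) \left(- \frac{1}{176}\right) - \left(-181020 - 2312\right) 218139 = \frac{29}{11} - \left(-181020 - 2312\right) 218139 = \frac{29}{11} - \left(-183332\right) 218139 = \frac{29}{11} - -39991859148 = \frac{29}{11} + 39991859148 = \frac{439910450657}{11}$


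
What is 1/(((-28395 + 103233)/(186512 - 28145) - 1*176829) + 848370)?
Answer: 52789/35450002795 ≈ 1.4891e-6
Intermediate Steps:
1/(((-28395 + 103233)/(186512 - 28145) - 1*176829) + 848370) = 1/((74838/158367 - 176829) + 848370) = 1/((74838*(1/158367) - 176829) + 848370) = 1/((24946/52789 - 176829) + 848370) = 1/(-9334601135/52789 + 848370) = 1/(35450002795/52789) = 52789/35450002795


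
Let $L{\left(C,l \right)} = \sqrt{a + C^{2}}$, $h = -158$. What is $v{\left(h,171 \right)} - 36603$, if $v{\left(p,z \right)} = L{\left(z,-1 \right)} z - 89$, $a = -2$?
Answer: $-36692 + 171 \sqrt{29239} \approx -7452.0$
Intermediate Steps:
$L{\left(C,l \right)} = \sqrt{-2 + C^{2}}$
$v{\left(p,z \right)} = -89 + z \sqrt{-2 + z^{2}}$ ($v{\left(p,z \right)} = \sqrt{-2 + z^{2}} z - 89 = z \sqrt{-2 + z^{2}} - 89 = -89 + z \sqrt{-2 + z^{2}}$)
$v{\left(h,171 \right)} - 36603 = \left(-89 + 171 \sqrt{-2 + 171^{2}}\right) - 36603 = \left(-89 + 171 \sqrt{-2 + 29241}\right) - 36603 = \left(-89 + 171 \sqrt{29239}\right) - 36603 = -36692 + 171 \sqrt{29239}$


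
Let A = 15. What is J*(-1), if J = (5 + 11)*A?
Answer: -240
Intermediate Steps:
J = 240 (J = (5 + 11)*15 = 16*15 = 240)
J*(-1) = 240*(-1) = -240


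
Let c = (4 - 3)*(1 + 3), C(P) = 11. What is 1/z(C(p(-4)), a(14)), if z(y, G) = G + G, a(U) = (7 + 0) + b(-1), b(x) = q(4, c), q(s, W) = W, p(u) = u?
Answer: 1/22 ≈ 0.045455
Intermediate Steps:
c = 4 (c = 1*4 = 4)
b(x) = 4
a(U) = 11 (a(U) = (7 + 0) + 4 = 7 + 4 = 11)
z(y, G) = 2*G
1/z(C(p(-4)), a(14)) = 1/(2*11) = 1/22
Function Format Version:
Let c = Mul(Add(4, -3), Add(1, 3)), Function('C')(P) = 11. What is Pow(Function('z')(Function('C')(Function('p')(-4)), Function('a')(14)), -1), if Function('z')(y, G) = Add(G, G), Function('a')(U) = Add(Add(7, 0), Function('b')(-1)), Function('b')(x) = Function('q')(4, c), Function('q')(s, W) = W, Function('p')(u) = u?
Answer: Rational(1, 22) ≈ 0.045455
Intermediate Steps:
c = 4 (c = Mul(1, 4) = 4)
Function('b')(x) = 4
Function('a')(U) = 11 (Function('a')(U) = Add(Add(7, 0), 4) = Add(7, 4) = 11)
Function('z')(y, G) = Mul(2, G)
Pow(Function('z')(Function('C')(Function('p')(-4)), Function('a')(14)), -1) = Pow(Mul(2, 11), -1) = Pow(22, -1) = Rational(1, 22)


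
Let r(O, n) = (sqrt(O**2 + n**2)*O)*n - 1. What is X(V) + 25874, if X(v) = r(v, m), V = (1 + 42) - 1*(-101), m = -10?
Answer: 25873 - 2880*sqrt(5209) ≈ -1.8199e+5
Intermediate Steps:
r(O, n) = -1 + O*n*sqrt(O**2 + n**2) (r(O, n) = (O*sqrt(O**2 + n**2))*n - 1 = O*n*sqrt(O**2 + n**2) - 1 = -1 + O*n*sqrt(O**2 + n**2))
V = 144 (V = 43 + 101 = 144)
X(v) = -1 - 10*v*sqrt(100 + v**2) (X(v) = -1 + v*(-10)*sqrt(v**2 + (-10)**2) = -1 + v*(-10)*sqrt(v**2 + 100) = -1 + v*(-10)*sqrt(100 + v**2) = -1 - 10*v*sqrt(100 + v**2))
X(V) + 25874 = (-1 - 10*144*sqrt(100 + 144**2)) + 25874 = (-1 - 10*144*sqrt(100 + 20736)) + 25874 = (-1 - 10*144*sqrt(20836)) + 25874 = (-1 - 10*144*2*sqrt(5209)) + 25874 = (-1 - 2880*sqrt(5209)) + 25874 = 25873 - 2880*sqrt(5209)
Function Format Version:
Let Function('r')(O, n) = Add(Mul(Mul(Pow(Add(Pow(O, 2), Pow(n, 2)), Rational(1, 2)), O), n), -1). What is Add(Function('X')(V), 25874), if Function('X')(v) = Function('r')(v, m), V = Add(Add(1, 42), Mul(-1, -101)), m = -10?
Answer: Add(25873, Mul(-2880, Pow(5209, Rational(1, 2)))) ≈ -1.8199e+5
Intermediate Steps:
Function('r')(O, n) = Add(-1, Mul(O, n, Pow(Add(Pow(O, 2), Pow(n, 2)), Rational(1, 2)))) (Function('r')(O, n) = Add(Mul(Mul(O, Pow(Add(Pow(O, 2), Pow(n, 2)), Rational(1, 2))), n), -1) = Add(Mul(O, n, Pow(Add(Pow(O, 2), Pow(n, 2)), Rational(1, 2))), -1) = Add(-1, Mul(O, n, Pow(Add(Pow(O, 2), Pow(n, 2)), Rational(1, 2)))))
V = 144 (V = Add(43, 101) = 144)
Function('X')(v) = Add(-1, Mul(-10, v, Pow(Add(100, Pow(v, 2)), Rational(1, 2)))) (Function('X')(v) = Add(-1, Mul(v, -10, Pow(Add(Pow(v, 2), Pow(-10, 2)), Rational(1, 2)))) = Add(-1, Mul(v, -10, Pow(Add(Pow(v, 2), 100), Rational(1, 2)))) = Add(-1, Mul(v, -10, Pow(Add(100, Pow(v, 2)), Rational(1, 2)))) = Add(-1, Mul(-10, v, Pow(Add(100, Pow(v, 2)), Rational(1, 2)))))
Add(Function('X')(V), 25874) = Add(Add(-1, Mul(-10, 144, Pow(Add(100, Pow(144, 2)), Rational(1, 2)))), 25874) = Add(Add(-1, Mul(-10, 144, Pow(Add(100, 20736), Rational(1, 2)))), 25874) = Add(Add(-1, Mul(-10, 144, Pow(20836, Rational(1, 2)))), 25874) = Add(Add(-1, Mul(-10, 144, Mul(2, Pow(5209, Rational(1, 2))))), 25874) = Add(Add(-1, Mul(-2880, Pow(5209, Rational(1, 2)))), 25874) = Add(25873, Mul(-2880, Pow(5209, Rational(1, 2))))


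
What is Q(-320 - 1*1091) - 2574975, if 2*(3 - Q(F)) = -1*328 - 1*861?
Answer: -5148755/2 ≈ -2.5744e+6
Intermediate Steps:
Q(F) = 1195/2 (Q(F) = 3 - (-1*328 - 1*861)/2 = 3 - (-328 - 861)/2 = 3 - 1/2*(-1189) = 3 + 1189/2 = 1195/2)
Q(-320 - 1*1091) - 2574975 = 1195/2 - 2574975 = -5148755/2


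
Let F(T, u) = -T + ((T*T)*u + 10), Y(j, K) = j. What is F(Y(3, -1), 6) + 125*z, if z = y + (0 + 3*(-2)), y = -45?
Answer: -6314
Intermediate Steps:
F(T, u) = 10 - T + u*T**2 (F(T, u) = -T + (T**2*u + 10) = -T + (u*T**2 + 10) = -T + (10 + u*T**2) = 10 - T + u*T**2)
z = -51 (z = -45 + (0 + 3*(-2)) = -45 + (0 - 6) = -45 - 6 = -51)
F(Y(3, -1), 6) + 125*z = (10 - 1*3 + 6*3**2) + 125*(-51) = (10 - 3 + 6*9) - 6375 = (10 - 3 + 54) - 6375 = 61 - 6375 = -6314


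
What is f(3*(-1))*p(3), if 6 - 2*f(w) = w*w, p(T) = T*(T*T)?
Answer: -81/2 ≈ -40.500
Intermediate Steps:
p(T) = T³ (p(T) = T*T² = T³)
f(w) = 3 - w²/2 (f(w) = 3 - w*w/2 = 3 - w²/2)
f(3*(-1))*p(3) = (3 - (3*(-1))²/2)*3³ = (3 - ½*(-3)²)*27 = (3 - ½*9)*27 = (3 - 9/2)*27 = -3/2*27 = -81/2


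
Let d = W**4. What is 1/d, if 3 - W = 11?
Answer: 1/4096 ≈ 0.00024414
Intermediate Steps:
W = -8 (W = 3 - 1*11 = 3 - 11 = -8)
d = 4096 (d = (-8)**4 = 4096)
1/d = 1/4096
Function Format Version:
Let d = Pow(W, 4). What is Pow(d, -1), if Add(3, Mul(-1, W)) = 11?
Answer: Rational(1, 4096) ≈ 0.00024414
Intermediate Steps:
W = -8 (W = Add(3, Mul(-1, 11)) = Add(3, -11) = -8)
d = 4096 (d = Pow(-8, 4) = 4096)
Pow(d, -1) = Pow(4096, -1) = Rational(1, 4096)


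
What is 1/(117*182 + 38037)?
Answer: 1/59331 ≈ 1.6855e-5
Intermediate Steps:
1/(117*182 + 38037) = 1/(21294 + 38037) = 1/59331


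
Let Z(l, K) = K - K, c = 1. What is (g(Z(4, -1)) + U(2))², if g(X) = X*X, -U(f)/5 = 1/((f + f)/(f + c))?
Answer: 225/16 ≈ 14.063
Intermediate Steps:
Z(l, K) = 0
U(f) = -5*(1 + f)/(2*f) (U(f) = -5*(f + 1)/(f + f) = -5*(1 + f)/(2*f))
g(X) = X²
(g(Z(4, -1)) + U(2))² = (0² + (5/2)*(-1 - 1*2)/2)² = (0 + (5/2)*(½)*(-1 - 2))² = (0 + (5/2)*(½)*(-3))² = (0 - 15/4)² = (-15/4)² = 225/16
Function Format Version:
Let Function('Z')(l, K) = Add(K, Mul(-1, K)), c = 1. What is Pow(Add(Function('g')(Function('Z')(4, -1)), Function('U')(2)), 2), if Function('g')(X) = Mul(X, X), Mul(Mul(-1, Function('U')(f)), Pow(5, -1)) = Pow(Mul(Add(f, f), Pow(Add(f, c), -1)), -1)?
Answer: Rational(225, 16) ≈ 14.063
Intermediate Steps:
Function('Z')(l, K) = 0
Function('U')(f) = Mul(Rational(-5, 2), Pow(f, -1), Add(1, f)) (Function('U')(f) = Mul(-5, Pow(Mul(Add(f, f), Pow(Add(f, 1), -1)), -1)) = Mul(-5, Pow(Mul(Mul(2, f), Pow(Add(1, f), -1)), -1)) = Mul(-5, Pow(Mul(2, f, Pow(Add(1, f), -1)), -1)) = Mul(-5, Mul(Rational(1, 2), Pow(f, -1), Add(1, f))) = Mul(Rational(-5, 2), Pow(f, -1), Add(1, f)))
Function('g')(X) = Pow(X, 2)
Pow(Add(Function('g')(Function('Z')(4, -1)), Function('U')(2)), 2) = Pow(Add(Pow(0, 2), Mul(Rational(5, 2), Pow(2, -1), Add(-1, Mul(-1, 2)))), 2) = Pow(Add(0, Mul(Rational(5, 2), Rational(1, 2), Add(-1, -2))), 2) = Pow(Add(0, Mul(Rational(5, 2), Rational(1, 2), -3)), 2) = Pow(Add(0, Rational(-15, 4)), 2) = Pow(Rational(-15, 4), 2) = Rational(225, 16)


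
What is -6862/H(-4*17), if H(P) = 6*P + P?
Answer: 3431/238 ≈ 14.416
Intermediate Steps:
H(P) = 7*P
-6862/H(-4*17) = -6862/(7*(-4*17)) = -6862/(7*(-68)) = -6862/(-476) = -6862*(-1/476) = 3431/238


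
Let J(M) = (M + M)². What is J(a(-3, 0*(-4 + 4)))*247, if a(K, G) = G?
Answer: 0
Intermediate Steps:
J(M) = 4*M² (J(M) = (2*M)² = 4*M²)
J(a(-3, 0*(-4 + 4)))*247 = (4*(0*(-4 + 4))²)*247 = (4*(0*0)²)*247 = (4*0²)*247 = (4*0)*247 = 0*247 = 0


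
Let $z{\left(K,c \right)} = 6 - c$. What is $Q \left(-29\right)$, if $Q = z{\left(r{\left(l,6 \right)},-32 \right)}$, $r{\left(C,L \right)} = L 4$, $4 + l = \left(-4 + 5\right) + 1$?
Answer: $-1102$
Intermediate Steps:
$l = -2$ ($l = -4 + \left(\left(-4 + 5\right) + 1\right) = -4 + \left(1 + 1\right) = -4 + 2 = -2$)
$r{\left(C,L \right)} = 4 L$
$Q = 38$ ($Q = 6 - -32 = 6 + 32 = 38$)
$Q \left(-29\right) = 38 \left(-29\right) = -1102$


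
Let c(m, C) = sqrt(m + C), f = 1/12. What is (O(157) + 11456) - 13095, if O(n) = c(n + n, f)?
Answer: -1639 + sqrt(11307)/6 ≈ -1621.3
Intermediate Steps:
f = 1/12 (f = 1*(1/12) = 1/12 ≈ 0.083333)
c(m, C) = sqrt(C + m)
O(n) = sqrt(1/12 + 2*n) (O(n) = sqrt(1/12 + (n + n)) = sqrt(1/12 + 2*n))
(O(157) + 11456) - 13095 = (sqrt(3 + 72*157)/6 + 11456) - 13095 = (sqrt(3 + 11304)/6 + 11456) - 13095 = (sqrt(11307)/6 + 11456) - 13095 = (11456 + sqrt(11307)/6) - 13095 = -1639 + sqrt(11307)/6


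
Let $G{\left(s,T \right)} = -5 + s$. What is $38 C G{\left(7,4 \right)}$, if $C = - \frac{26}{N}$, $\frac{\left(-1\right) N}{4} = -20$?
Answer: $- \frac{247}{10} \approx -24.7$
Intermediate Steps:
$N = 80$ ($N = \left(-4\right) \left(-20\right) = 80$)
$C = - \frac{13}{40}$ ($C = - \frac{26}{80} = \left(-26\right) \frac{1}{80} = - \frac{13}{40} \approx -0.325$)
$38 C G{\left(7,4 \right)} = 38 \left(- \frac{13}{40}\right) \left(-5 + 7\right) = \left(- \frac{247}{20}\right) 2 = - \frac{247}{10}$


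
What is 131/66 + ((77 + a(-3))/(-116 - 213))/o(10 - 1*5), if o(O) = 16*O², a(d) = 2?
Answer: 8617193/4342800 ≈ 1.9842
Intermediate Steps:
131/66 + ((77 + a(-3))/(-116 - 213))/o(10 - 1*5) = 131/66 + ((77 + 2)/(-116 - 213))/((16*(10 - 1*5)²)) = 131*(1/66) + (79/(-329))/((16*(10 - 5)²)) = 131/66 + (79*(-1/329))/((16*5²)) = 131/66 - 79/(329*(16*25)) = 131/66 - 79/329/400 = 131/66 - 79/329*1/400 = 131/66 - 79/131600 = 8617193/4342800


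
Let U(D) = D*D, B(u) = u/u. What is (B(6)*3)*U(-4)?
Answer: 48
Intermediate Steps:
B(u) = 1
U(D) = D²
(B(6)*3)*U(-4) = (1*3)*(-4)² = 3*16 = 48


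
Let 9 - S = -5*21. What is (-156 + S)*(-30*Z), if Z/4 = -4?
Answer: -20160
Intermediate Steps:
S = 114 (S = 9 - (-5)*21 = 9 - 1*(-105) = 9 + 105 = 114)
Z = -16 (Z = 4*(-4) = -16)
(-156 + S)*(-30*Z) = (-156 + 114)*(-30*(-16)) = -42*480 = -20160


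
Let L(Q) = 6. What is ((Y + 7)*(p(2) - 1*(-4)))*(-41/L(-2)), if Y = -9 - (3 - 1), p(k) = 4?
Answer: 656/3 ≈ 218.67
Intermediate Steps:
Y = -11 (Y = -9 - 1*2 = -9 - 2 = -11)
((Y + 7)*(p(2) - 1*(-4)))*(-41/L(-2)) = ((-11 + 7)*(4 - 1*(-4)))*(-41/6) = (-4*(4 + 4))*(-41*⅙) = -4*8*(-41/6) = -32*(-41/6) = 656/3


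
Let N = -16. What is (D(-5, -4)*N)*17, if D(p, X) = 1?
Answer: -272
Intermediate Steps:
(D(-5, -4)*N)*17 = (1*(-16))*17 = -16*17 = -272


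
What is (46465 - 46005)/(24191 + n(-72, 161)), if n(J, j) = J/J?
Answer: 115/6048 ≈ 0.019015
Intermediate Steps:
n(J, j) = 1
(46465 - 46005)/(24191 + n(-72, 161)) = (46465 - 46005)/(24191 + 1) = 460/24192 = 460*(1/24192) = 115/6048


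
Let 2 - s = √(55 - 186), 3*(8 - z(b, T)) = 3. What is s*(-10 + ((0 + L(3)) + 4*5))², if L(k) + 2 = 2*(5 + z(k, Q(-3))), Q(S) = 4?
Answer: 2048 - 1024*I*√131 ≈ 2048.0 - 11720.0*I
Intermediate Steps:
z(b, T) = 7 (z(b, T) = 8 - ⅓*3 = 8 - 1 = 7)
L(k) = 22 (L(k) = -2 + 2*(5 + 7) = -2 + 2*12 = -2 + 24 = 22)
s = 2 - I*√131 (s = 2 - √(55 - 186) = 2 - √(-131) = 2 - I*√131 ≈ 2.0 - 11.446*I)
s*(-10 + ((0 + L(3)) + 4*5))² = (2 - I*√131)*(-10 + ((0 + 22) + 4*5))² = (2 - I*√131)*(-10 + (22 + 20))² = (2 - I*√131)*(-10 + 42)² = (2 - I*√131)*32² = (2 - I*√131)*1024 = 2048 - 1024*I*√131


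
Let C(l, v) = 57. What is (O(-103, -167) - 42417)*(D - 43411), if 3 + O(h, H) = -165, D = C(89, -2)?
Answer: 1846230090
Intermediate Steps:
D = 57
O(h, H) = -168 (O(h, H) = -3 - 165 = -168)
(O(-103, -167) - 42417)*(D - 43411) = (-168 - 42417)*(57 - 43411) = -42585*(-43354) = 1846230090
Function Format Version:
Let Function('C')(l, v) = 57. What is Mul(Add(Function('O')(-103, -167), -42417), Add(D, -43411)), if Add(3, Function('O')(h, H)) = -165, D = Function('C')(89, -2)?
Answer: 1846230090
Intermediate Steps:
D = 57
Function('O')(h, H) = -168 (Function('O')(h, H) = Add(-3, -165) = -168)
Mul(Add(Function('O')(-103, -167), -42417), Add(D, -43411)) = Mul(Add(-168, -42417), Add(57, -43411)) = Mul(-42585, -43354) = 1846230090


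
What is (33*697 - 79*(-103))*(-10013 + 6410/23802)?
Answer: -3710451036104/11901 ≈ -3.1178e+8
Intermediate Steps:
(33*697 - 79*(-103))*(-10013 + 6410/23802) = (23001 + 8137)*(-10013 + 6410*(1/23802)) = 31138*(-10013 + 3205/11901) = 31138*(-119161508/11901) = -3710451036104/11901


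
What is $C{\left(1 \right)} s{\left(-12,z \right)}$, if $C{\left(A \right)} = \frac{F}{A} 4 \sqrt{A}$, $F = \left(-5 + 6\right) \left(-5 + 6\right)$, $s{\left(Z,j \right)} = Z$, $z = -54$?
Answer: $-48$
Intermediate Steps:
$F = 1$ ($F = 1 \cdot 1 = 1$)
$C{\left(A \right)} = \frac{4}{\sqrt{A}}$ ($C{\left(A \right)} = 1 \frac{1}{A} 4 \sqrt{A} = \frac{4 \sqrt{A}}{A} = \frac{4}{\sqrt{A}}$)
$C{\left(1 \right)} s{\left(-12,z \right)} = 4 \frac{1}{\sqrt{1}} \left(-12\right) = 4 \cdot 1 \left(-12\right) = 4 \left(-12\right) = -48$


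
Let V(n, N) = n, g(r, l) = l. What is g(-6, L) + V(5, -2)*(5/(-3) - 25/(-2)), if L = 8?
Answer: 373/6 ≈ 62.167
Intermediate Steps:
g(-6, L) + V(5, -2)*(5/(-3) - 25/(-2)) = 8 + 5*(5/(-3) - 25/(-2)) = 8 + 5*(5*(-⅓) - 25*(-½)) = 8 + 5*(-5/3 + 25/2) = 8 + 5*(65/6) = 8 + 325/6 = 373/6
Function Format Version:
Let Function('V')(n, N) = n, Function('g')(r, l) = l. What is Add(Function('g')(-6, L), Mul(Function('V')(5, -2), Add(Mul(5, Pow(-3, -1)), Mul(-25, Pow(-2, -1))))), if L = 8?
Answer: Rational(373, 6) ≈ 62.167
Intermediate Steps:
Add(Function('g')(-6, L), Mul(Function('V')(5, -2), Add(Mul(5, Pow(-3, -1)), Mul(-25, Pow(-2, -1))))) = Add(8, Mul(5, Add(Mul(5, Pow(-3, -1)), Mul(-25, Pow(-2, -1))))) = Add(8, Mul(5, Add(Mul(5, Rational(-1, 3)), Mul(-25, Rational(-1, 2))))) = Add(8, Mul(5, Add(Rational(-5, 3), Rational(25, 2)))) = Add(8, Mul(5, Rational(65, 6))) = Add(8, Rational(325, 6)) = Rational(373, 6)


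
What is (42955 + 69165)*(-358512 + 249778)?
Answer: -12191256080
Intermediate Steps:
(42955 + 69165)*(-358512 + 249778) = 112120*(-108734) = -12191256080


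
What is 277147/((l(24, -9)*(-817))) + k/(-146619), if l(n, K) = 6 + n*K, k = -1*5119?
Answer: 13837760941/8385140610 ≈ 1.6503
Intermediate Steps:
k = -5119
l(n, K) = 6 + K*n
277147/((l(24, -9)*(-817))) + k/(-146619) = 277147/(((6 - 9*24)*(-817))) - 5119/(-146619) = 277147/(((6 - 216)*(-817))) - 5119*(-1/146619) = 277147/((-210*(-817))) + 5119/146619 = 277147/171570 + 5119/146619 = 13837760941/8385140610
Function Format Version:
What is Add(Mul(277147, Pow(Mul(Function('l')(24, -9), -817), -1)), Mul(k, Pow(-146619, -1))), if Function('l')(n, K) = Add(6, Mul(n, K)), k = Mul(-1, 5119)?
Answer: Rational(13837760941, 8385140610) ≈ 1.6503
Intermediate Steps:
k = -5119
Function('l')(n, K) = Add(6, Mul(K, n))
Add(Mul(277147, Pow(Mul(Function('l')(24, -9), -817), -1)), Mul(k, Pow(-146619, -1))) = Add(Mul(277147, Pow(Mul(Add(6, Mul(-9, 24)), -817), -1)), Mul(-5119, Pow(-146619, -1))) = Add(Mul(277147, Pow(Mul(Add(6, -216), -817), -1)), Mul(-5119, Rational(-1, 146619))) = Add(Mul(277147, Pow(Mul(-210, -817), -1)), Rational(5119, 146619)) = Add(Mul(277147, Pow(171570, -1)), Rational(5119, 146619)) = Add(Mul(277147, Rational(1, 171570)), Rational(5119, 146619)) = Add(Rational(277147, 171570), Rational(5119, 146619)) = Rational(13837760941, 8385140610)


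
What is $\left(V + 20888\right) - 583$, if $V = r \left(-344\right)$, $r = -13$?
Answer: $24777$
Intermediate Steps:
$V = 4472$ ($V = \left(-13\right) \left(-344\right) = 4472$)
$\left(V + 20888\right) - 583 = \left(4472 + 20888\right) - 583 = 25360 - 583 = 24777$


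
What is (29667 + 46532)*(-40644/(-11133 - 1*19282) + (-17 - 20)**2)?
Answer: 3175881281021/30415 ≈ 1.0442e+8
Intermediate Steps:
(29667 + 46532)*(-40644/(-11133 - 1*19282) + (-17 - 20)**2) = 76199*(-40644/(-11133 - 19282) + (-37)**2) = 76199*(-40644/(-30415) + 1369) = 76199*(-40644*(-1/30415) + 1369) = 76199*(40644/30415 + 1369) = 76199*(41678779/30415) = 3175881281021/30415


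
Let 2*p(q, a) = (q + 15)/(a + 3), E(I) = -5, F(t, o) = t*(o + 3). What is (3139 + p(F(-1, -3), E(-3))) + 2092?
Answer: 20909/4 ≈ 5227.3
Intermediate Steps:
F(t, o) = t*(3 + o)
p(q, a) = (15 + q)/(2*(3 + a)) (p(q, a) = ((q + 15)/(a + 3))/2 = ((15 + q)/(3 + a))/2 = (15 + q)/(2*(3 + a)))
(3139 + p(F(-1, -3), E(-3))) + 2092 = (3139 + (15 - (3 - 3))/(2*(3 - 5))) + 2092 = (3139 + (½)*(15 - 1*0)/(-2)) + 2092 = (3139 + (½)*(-½)*(15 + 0)) + 2092 = (3139 + (½)*(-½)*15) + 2092 = (3139 - 15/4) + 2092 = 12541/4 + 2092 = 20909/4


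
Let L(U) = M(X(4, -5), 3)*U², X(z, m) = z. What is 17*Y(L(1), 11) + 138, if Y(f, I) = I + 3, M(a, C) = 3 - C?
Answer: 376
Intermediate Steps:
L(U) = 0 (L(U) = (3 - 1*3)*U² = (3 - 3)*U² = 0*U² = 0)
Y(f, I) = 3 + I
17*Y(L(1), 11) + 138 = 17*(3 + 11) + 138 = 17*14 + 138 = 238 + 138 = 376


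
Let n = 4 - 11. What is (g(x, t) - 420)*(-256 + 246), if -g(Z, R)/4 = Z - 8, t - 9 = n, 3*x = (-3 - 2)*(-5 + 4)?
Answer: 11840/3 ≈ 3946.7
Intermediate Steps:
x = 5/3 (x = ((-3 - 2)*(-5 + 4))/3 = (-5*(-1))/3 = (⅓)*5 = 5/3 ≈ 1.6667)
n = -7
t = 2 (t = 9 - 7 = 2)
g(Z, R) = 32 - 4*Z (g(Z, R) = -4*(Z - 8) = -4*(-8 + Z) = 32 - 4*Z)
(g(x, t) - 420)*(-256 + 246) = ((32 - 4*5/3) - 420)*(-256 + 246) = ((32 - 20/3) - 420)*(-10) = (76/3 - 420)*(-10) = -1184/3*(-10) = 11840/3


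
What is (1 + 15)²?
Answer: 256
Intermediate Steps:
(1 + 15)² = 16² = 256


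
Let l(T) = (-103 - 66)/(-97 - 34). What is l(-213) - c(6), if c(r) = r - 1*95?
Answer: 11828/131 ≈ 90.290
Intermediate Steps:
c(r) = -95 + r (c(r) = r - 95 = -95 + r)
l(T) = 169/131 (l(T) = -169/(-131) = -169*(-1/131) = 169/131)
l(-213) - c(6) = 169/131 - (-95 + 6) = 169/131 - 1*(-89) = 169/131 + 89 = 11828/131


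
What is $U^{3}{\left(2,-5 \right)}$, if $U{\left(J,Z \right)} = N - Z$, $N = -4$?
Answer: $1$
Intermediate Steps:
$U{\left(J,Z \right)} = -4 - Z$
$U^{3}{\left(2,-5 \right)} = \left(-4 - -5\right)^{3} = \left(-4 + 5\right)^{3} = 1^{3} = 1$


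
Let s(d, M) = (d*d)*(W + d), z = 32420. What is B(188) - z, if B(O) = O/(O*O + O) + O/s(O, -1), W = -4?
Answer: -211958294179/6537888 ≈ -32420.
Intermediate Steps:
s(d, M) = d²*(-4 + d) (s(d, M) = (d*d)*(-4 + d) = d²*(-4 + d))
B(O) = O/(O + O²) + 1/(O*(-4 + O)) (B(O) = O/(O*O + O) + O/((O²*(-4 + O))) = O/(O² + O) + O*(1/(O²*(-4 + O))) = O/(O + O²) + 1/(O*(-4 + O)))
B(188) - z = (1 + 188 + 188*(-4 + 188))/(188*(1 + 188)*(-4 + 188)) - 1*32420 = (1/188)*(1 + 188 + 188*184)/(189*184) - 32420 = (1/188)*(1/189)*(1/184)*(1 + 188 + 34592) - 32420 = (1/188)*(1/189)*(1/184)*34781 - 32420 = 34781/6537888 - 32420 = -211958294179/6537888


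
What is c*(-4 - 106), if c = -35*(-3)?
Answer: -11550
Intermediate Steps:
c = 105 (c = -1*(-105) = 105)
c*(-4 - 106) = 105*(-4 - 106) = 105*(-110) = -11550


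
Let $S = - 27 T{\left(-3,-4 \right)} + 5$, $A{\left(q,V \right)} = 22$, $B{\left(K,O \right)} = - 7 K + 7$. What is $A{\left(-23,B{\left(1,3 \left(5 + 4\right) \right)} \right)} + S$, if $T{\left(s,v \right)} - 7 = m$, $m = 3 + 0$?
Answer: $-243$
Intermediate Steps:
$m = 3$
$T{\left(s,v \right)} = 10$ ($T{\left(s,v \right)} = 7 + 3 = 10$)
$B{\left(K,O \right)} = 7 - 7 K$
$S = -265$ ($S = \left(-27\right) 10 + 5 = -270 + 5 = -265$)
$A{\left(-23,B{\left(1,3 \left(5 + 4\right) \right)} \right)} + S = 22 - 265 = -243$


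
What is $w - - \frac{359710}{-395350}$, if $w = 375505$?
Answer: $\frac{14845554204}{39535} \approx 3.755 \cdot 10^{5}$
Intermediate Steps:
$w - - \frac{359710}{-395350} = 375505 - - \frac{359710}{-395350} = 375505 - \left(-359710\right) \left(- \frac{1}{395350}\right) = 375505 - \frac{35971}{39535} = \frac{14845554204}{39535}$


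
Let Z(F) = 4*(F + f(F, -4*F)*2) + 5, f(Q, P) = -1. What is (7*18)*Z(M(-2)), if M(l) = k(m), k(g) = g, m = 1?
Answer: 126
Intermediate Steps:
M(l) = 1
Z(F) = -3 + 4*F (Z(F) = 4*(F - 1*2) + 5 = 4*(F - 2) + 5 = 4*(-2 + F) + 5 = (-8 + 4*F) + 5 = -3 + 4*F)
(7*18)*Z(M(-2)) = (7*18)*(-3 + 4*1) = 126*(-3 + 4) = 126*1 = 126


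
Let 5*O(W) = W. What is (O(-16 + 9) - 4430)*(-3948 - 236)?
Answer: 92704888/5 ≈ 1.8541e+7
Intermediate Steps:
O(W) = W/5
(O(-16 + 9) - 4430)*(-3948 - 236) = ((-16 + 9)/5 - 4430)*(-3948 - 236) = ((⅕)*(-7) - 4430)*(-4184) = (-7/5 - 4430)*(-4184) = -22157/5*(-4184) = 92704888/5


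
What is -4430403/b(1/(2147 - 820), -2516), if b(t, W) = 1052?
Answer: -4430403/1052 ≈ -4211.4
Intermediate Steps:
-4430403/b(1/(2147 - 820), -2516) = -4430403/1052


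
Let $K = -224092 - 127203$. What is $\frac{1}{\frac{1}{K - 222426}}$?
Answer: $-573721$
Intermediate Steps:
$K = -351295$ ($K = -224092 - 127203 = -351295$)
$\frac{1}{\frac{1}{K - 222426}} = \frac{1}{\frac{1}{-351295 - 222426}} = \frac{1}{\frac{1}{-573721}} = \frac{1}{- \frac{1}{573721}} = -573721$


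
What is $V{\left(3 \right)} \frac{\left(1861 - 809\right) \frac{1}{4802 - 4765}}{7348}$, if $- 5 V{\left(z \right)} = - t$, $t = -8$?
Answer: $- \frac{2104}{339845} \approx -0.0061911$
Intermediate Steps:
$V{\left(z \right)} = - \frac{8}{5}$ ($V{\left(z \right)} = - \frac{\left(-1\right) \left(-8\right)}{5} = \left(- \frac{1}{5}\right) 8 = - \frac{8}{5}$)
$V{\left(3 \right)} \frac{\left(1861 - 809\right) \frac{1}{4802 - 4765}}{7348} = - \frac{8 \frac{\left(1861 - 809\right) \frac{1}{4802 - 4765}}{7348}}{5} = - \frac{8 \cdot \frac{1052}{37} \cdot \frac{1}{7348}}{5} = \left(- \frac{8}{5}\right) \frac{263}{67969} = - \frac{2104}{339845}$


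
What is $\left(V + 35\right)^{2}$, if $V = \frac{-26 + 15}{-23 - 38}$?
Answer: $\frac{4605316}{3721} \approx 1237.7$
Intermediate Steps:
$V = \frac{11}{61}$ ($V = - \frac{11}{-61} = \left(-11\right) \left(- \frac{1}{61}\right) = \frac{11}{61} \approx 0.18033$)
$\left(V + 35\right)^{2} = \left(\frac{11}{61} + 35\right)^{2} = \left(\frac{2146}{61}\right)^{2} = \frac{4605316}{3721}$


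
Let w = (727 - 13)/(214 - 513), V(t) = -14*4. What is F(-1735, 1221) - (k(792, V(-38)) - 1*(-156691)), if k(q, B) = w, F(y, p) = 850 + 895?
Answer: -46328140/299 ≈ -1.5494e+5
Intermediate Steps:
V(t) = -56
w = -714/299 (w = 714/(-299) = 714*(-1/299) = -714/299 ≈ -2.3880)
F(y, p) = 1745
k(q, B) = -714/299
F(-1735, 1221) - (k(792, V(-38)) - 1*(-156691)) = 1745 - (-714/299 - 1*(-156691)) = 1745 - (-714/299 + 156691) = 1745 - 1*46849895/299 = 1745 - 46849895/299 = -46328140/299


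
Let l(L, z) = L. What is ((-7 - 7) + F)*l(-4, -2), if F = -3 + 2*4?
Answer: 36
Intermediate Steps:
F = 5 (F = -3 + 8 = 5)
((-7 - 7) + F)*l(-4, -2) = ((-7 - 7) + 5)*(-4) = (-14 + 5)*(-4) = -9*(-4) = 36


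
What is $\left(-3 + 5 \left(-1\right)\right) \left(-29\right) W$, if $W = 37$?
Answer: $8584$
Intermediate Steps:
$\left(-3 + 5 \left(-1\right)\right) \left(-29\right) W = \left(-3 + 5 \left(-1\right)\right) \left(-29\right) 37 = \left(-3 - 5\right) \left(-29\right) 37 = \left(-8\right) \left(-29\right) 37 = 232 \cdot 37 = 8584$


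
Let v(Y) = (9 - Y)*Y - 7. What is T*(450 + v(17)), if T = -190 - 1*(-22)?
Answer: -51576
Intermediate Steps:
T = -168 (T = -190 + 22 = -168)
v(Y) = -7 + Y*(9 - Y) (v(Y) = Y*(9 - Y) - 7 = -7 + Y*(9 - Y))
T*(450 + v(17)) = -168*(450 + (-7 - 1*17² + 9*17)) = -168*(450 + (-7 - 1*289 + 153)) = -168*(450 + (-7 - 289 + 153)) = -168*(450 - 143) = -168*307 = -51576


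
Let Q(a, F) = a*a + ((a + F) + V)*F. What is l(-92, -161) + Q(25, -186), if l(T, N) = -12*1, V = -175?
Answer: 63109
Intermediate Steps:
Q(a, F) = a² + F*(-175 + F + a) (Q(a, F) = a*a + ((a + F) - 175)*F = a² + ((F + a) - 175)*F = a² + (-175 + F + a)*F = a² + F*(-175 + F + a))
l(T, N) = -12
l(-92, -161) + Q(25, -186) = -12 + ((-186)² + 25² - 175*(-186) - 186*25) = -12 + (34596 + 625 + 32550 - 4650) = -12 + 63121 = 63109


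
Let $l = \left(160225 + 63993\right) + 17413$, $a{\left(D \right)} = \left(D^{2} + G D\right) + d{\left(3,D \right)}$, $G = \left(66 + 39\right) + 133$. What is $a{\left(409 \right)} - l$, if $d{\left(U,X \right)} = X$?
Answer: $23401$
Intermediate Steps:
$G = 238$ ($G = 105 + 133 = 238$)
$a{\left(D \right)} = D^{2} + 239 D$ ($a{\left(D \right)} = \left(D^{2} + 238 D\right) + D = D^{2} + 239 D$)
$l = 241631$ ($l = 224218 + 17413 = 241631$)
$a{\left(409 \right)} - l = 409 \left(239 + 409\right) - 241631 = 409 \cdot 648 - 241631 = 265032 - 241631 = 23401$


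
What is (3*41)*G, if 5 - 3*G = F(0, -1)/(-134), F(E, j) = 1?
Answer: 27511/134 ≈ 205.31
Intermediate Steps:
G = 671/402 (G = 5/3 - 1/(3*(-134)) = 5/3 - (-1)/(3*134) = 5/3 - ⅓*(-1/134) = 5/3 + 1/402 = 671/402 ≈ 1.6692)
(3*41)*G = (3*41)*(671/402) = 123*(671/402) = 27511/134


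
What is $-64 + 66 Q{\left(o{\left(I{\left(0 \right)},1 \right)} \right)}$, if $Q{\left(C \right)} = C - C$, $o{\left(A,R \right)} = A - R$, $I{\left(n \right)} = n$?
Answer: $-64$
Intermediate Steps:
$Q{\left(C \right)} = 0$
$-64 + 66 Q{\left(o{\left(I{\left(0 \right)},1 \right)} \right)} = -64 + 66 \cdot 0 = -64 + 0 = -64$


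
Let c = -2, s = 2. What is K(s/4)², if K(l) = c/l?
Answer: 16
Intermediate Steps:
K(l) = -2/l
K(s/4)² = (-2/(2/4))² = (-2/(2*(¼)))² = (-2/½)² = (-2*2)² = (-4)² = 16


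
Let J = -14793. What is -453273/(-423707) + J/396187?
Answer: 173312972400/167867205209 ≈ 1.0324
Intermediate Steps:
-453273/(-423707) + J/396187 = -453273/(-423707) - 14793/396187 = -453273*(-1/423707) - 14793*1/396187 = 453273/423707 - 14793/396187 = 173312972400/167867205209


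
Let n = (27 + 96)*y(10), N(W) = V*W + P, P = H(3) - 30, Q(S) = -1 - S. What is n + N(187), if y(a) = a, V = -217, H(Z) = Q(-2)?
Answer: -39378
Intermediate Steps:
H(Z) = 1 (H(Z) = -1 - 1*(-2) = -1 + 2 = 1)
P = -29 (P = 1 - 30 = -29)
N(W) = -29 - 217*W (N(W) = -217*W - 29 = -29 - 217*W)
n = 1230 (n = (27 + 96)*10 = 123*10 = 1230)
n + N(187) = 1230 + (-29 - 217*187) = 1230 + (-29 - 40579) = 1230 - 40608 = -39378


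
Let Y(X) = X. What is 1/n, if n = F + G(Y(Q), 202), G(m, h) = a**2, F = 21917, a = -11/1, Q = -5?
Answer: 1/22038 ≈ 4.5376e-5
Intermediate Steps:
a = -11 (a = -11*1 = -11)
G(m, h) = 121 (G(m, h) = (-11)**2 = 121)
n = 22038 (n = 21917 + 121 = 22038)
1/n = 1/22038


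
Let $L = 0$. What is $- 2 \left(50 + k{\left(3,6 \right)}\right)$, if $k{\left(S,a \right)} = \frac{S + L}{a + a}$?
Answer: $- \frac{201}{2} \approx -100.5$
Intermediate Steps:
$k{\left(S,a \right)} = \frac{S}{2 a}$ ($k{\left(S,a \right)} = \frac{S + 0}{a + a} = \frac{S}{2 a}$)
$- 2 \left(50 + k{\left(3,6 \right)}\right) = - 2 \left(50 + \frac{1}{2} \cdot 3 \cdot \frac{1}{6}\right) = - 2 \left(50 + \frac{1}{4}\right) = \left(-2\right) \frac{201}{4} = - \frac{201}{2}$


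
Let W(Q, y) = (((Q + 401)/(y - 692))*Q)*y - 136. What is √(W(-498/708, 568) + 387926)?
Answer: √5206262092570/3658 ≈ 623.76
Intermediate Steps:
W(Q, y) = -136 + Q*y*(401 + Q)/(-692 + y) (W(Q, y) = (((401 + Q)/(-692 + y))*Q)*y - 136 = (Q*(401 + Q)/(-692 + y))*y - 136 = Q*y*(401 + Q)/(-692 + y) - 136 = -136 + Q*y*(401 + Q)/(-692 + y))
√(W(-498/708, 568) + 387926) = √((94112 - 136*568 + 568*(-498/708)² + 401*(-498/708)*568)/(-692 + 568) + 387926) = √((94112 - 77248 + 568*(-498*1/708)² + 401*(-498*1/708)*568)/(-124) + 387926) = √(-(94112 - 77248 + 568*(-83/118)² + 401*(-83/118)*568)/124 + 387926) = √(-(94112 - 77248 + 568*(6889/13924) - 9452372/59)/124 + 387926) = √(-(94112 - 77248 + 978238/3481 - 9452372/59)/124 + 387926) = √(-1/124*(-498008126/3481) + 387926) = √(249004063/215822 + 387926) = √(83971969235/215822) = √5206262092570/3658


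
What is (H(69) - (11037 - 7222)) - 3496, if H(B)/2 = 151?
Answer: -7009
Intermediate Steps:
H(B) = 302 (H(B) = 2*151 = 302)
(H(69) - (11037 - 7222)) - 3496 = (302 - (11037 - 7222)) - 3496 = (302 - 1*3815) - 3496 = (302 - 3815) - 3496 = -3513 - 3496 = -7009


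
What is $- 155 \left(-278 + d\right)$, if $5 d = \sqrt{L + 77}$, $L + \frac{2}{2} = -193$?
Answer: $43090 - 93 i \sqrt{13} \approx 43090.0 - 335.32 i$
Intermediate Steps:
$L = -194$ ($L = -1 - 193 = -194$)
$d = \frac{3 i \sqrt{13}}{5}$ ($d = \frac{\sqrt{-194 + 77}}{5} = \frac{\sqrt{-117}}{5} = \frac{3 i \sqrt{13}}{5} \approx 2.1633 i$)
$- 155 \left(-278 + d\right) = - 155 \left(-278 + \frac{3 i \sqrt{13}}{5}\right) = 43090 - 93 i \sqrt{13}$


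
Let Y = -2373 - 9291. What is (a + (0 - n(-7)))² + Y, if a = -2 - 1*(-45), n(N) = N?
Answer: -9164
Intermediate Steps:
Y = -11664
a = 43 (a = -2 + 45 = 43)
(a + (0 - n(-7)))² + Y = (43 + (0 - 1*(-7)))² - 11664 = (43 + (0 + 7))² - 11664 = (43 + 7)² - 11664 = 50² - 11664 = 2500 - 11664 = -9164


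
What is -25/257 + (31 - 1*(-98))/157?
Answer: 29228/40349 ≈ 0.72438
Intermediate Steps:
-25/257 + (31 - 1*(-98))/157 = -25*1/257 + (31 + 98)*(1/157) = -25/257 + 129*(1/157) = -25/257 + 129/157 = 29228/40349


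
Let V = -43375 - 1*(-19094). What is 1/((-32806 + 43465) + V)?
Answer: -1/13622 ≈ -7.3411e-5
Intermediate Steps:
V = -24281 (V = -43375 + 19094 = -24281)
1/((-32806 + 43465) + V) = 1/((-32806 + 43465) - 24281) = 1/(10659 - 24281) = 1/(-13622) = -1/13622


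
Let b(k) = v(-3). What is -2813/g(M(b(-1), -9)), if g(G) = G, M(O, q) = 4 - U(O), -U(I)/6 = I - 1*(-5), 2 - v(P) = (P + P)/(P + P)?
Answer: -2813/40 ≈ -70.325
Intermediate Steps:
v(P) = 1 (v(P) = 2 - (P + P)/(P + P) = 2 - 2*P/(2*P) = 2 - 2*P*1/(2*P) = 2 - 1*1 = 2 - 1 = 1)
U(I) = -30 - 6*I (U(I) = -6*(I - 1*(-5)) = -6*(I + 5) = -6*(5 + I) = -30 - 6*I)
b(k) = 1
M(O, q) = 34 + 6*O (M(O, q) = 4 - (-30 - 6*O) = 4 + (30 + 6*O) = 34 + 6*O)
-2813/g(M(b(-1), -9)) = -2813/(34 + 6*1) = -2813/(34 + 6) = -2813/40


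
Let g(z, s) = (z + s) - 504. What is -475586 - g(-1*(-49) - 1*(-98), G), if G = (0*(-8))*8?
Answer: -475229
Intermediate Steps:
G = 0 (G = 0*8 = 0)
g(z, s) = -504 + s + z (g(z, s) = (s + z) - 504 = -504 + s + z)
-475586 - g(-1*(-49) - 1*(-98), G) = -475586 - (-504 + 0 + (-1*(-49) - 1*(-98))) = -475586 - (-504 + 0 + (49 + 98)) = -475586 - (-504 + 0 + 147) = -475586 - 1*(-357) = -475586 + 357 = -475229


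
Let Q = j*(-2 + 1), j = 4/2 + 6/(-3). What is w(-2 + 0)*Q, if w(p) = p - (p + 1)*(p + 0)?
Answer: 0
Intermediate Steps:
j = 0 (j = 4*(1/2) + 6*(-1/3) = 2 - 2 = 0)
w(p) = p - p*(1 + p) (w(p) = p - (1 + p)*p = p - p*(1 + p))
Q = 0 (Q = 0*(-2 + 1) = 0*(-1) = 0)
w(-2 + 0)*Q = -(-2 + 0)**2*0 = -1*(-2)**2*0 = -1*4*0 = -4*0 = 0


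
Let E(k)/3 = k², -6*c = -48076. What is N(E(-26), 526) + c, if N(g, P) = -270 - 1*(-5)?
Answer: 23243/3 ≈ 7747.7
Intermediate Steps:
c = 24038/3 (c = -⅙*(-48076) = 24038/3 ≈ 8012.7)
E(k) = 3*k²
N(g, P) = -265 (N(g, P) = -270 + 5 = -265)
N(E(-26), 526) + c = -265 + 24038/3 = 23243/3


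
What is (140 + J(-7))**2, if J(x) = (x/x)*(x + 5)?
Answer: 19044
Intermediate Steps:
J(x) = 5 + x (J(x) = 1*(5 + x) = 5 + x)
(140 + J(-7))**2 = (140 + (5 - 7))**2 = (140 - 2)**2 = 138**2 = 19044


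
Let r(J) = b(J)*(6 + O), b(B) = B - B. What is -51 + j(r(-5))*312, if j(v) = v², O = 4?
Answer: -51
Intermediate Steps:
b(B) = 0
r(J) = 0 (r(J) = 0*(6 + 4) = 0*10 = 0)
-51 + j(r(-5))*312 = -51 + 0²*312 = -51 + 0*312 = -51 + 0 = -51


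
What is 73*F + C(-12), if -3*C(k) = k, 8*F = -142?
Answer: -5167/4 ≈ -1291.8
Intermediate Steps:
F = -71/4 (F = (1/8)*(-142) = -71/4 ≈ -17.750)
C(k) = -k/3
73*F + C(-12) = 73*(-71/4) - 1/3*(-12) = -5183/4 + 4 = -5167/4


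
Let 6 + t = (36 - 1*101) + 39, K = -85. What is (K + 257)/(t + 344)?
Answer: 43/78 ≈ 0.55128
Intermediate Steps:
t = -32 (t = -6 + ((36 - 1*101) + 39) = -6 + ((36 - 101) + 39) = -6 + (-65 + 39) = -6 - 26 = -32)
(K + 257)/(t + 344) = (-85 + 257)/(-32 + 344) = 172/312 = 172*(1/312) = 43/78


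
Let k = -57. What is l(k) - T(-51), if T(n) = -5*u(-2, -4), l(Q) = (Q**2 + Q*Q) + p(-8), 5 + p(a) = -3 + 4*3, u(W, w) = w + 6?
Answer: 6512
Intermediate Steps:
u(W, w) = 6 + w
p(a) = 4 (p(a) = -5 + (-3 + 4*3) = -5 + (-3 + 12) = -5 + 9 = 4)
l(Q) = 4 + 2*Q**2 (l(Q) = (Q**2 + Q*Q) + 4 = (Q**2 + Q**2) + 4 = 2*Q**2 + 4 = 4 + 2*Q**2)
T(n) = -10 (T(n) = -5*(6 - 4) = -5*2 = -10)
l(k) - T(-51) = (4 + 2*(-57)**2) - 1*(-10) = (4 + 2*3249) + 10 = (4 + 6498) + 10 = 6502 + 10 = 6512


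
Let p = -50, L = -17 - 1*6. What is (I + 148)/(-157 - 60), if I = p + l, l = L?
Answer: -75/217 ≈ -0.34562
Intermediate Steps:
L = -23 (L = -17 - 6 = -23)
l = -23
I = -73 (I = -50 - 23 = -73)
(I + 148)/(-157 - 60) = (-73 + 148)/(-157 - 60) = 75/(-217) = 75*(-1/217) = -75/217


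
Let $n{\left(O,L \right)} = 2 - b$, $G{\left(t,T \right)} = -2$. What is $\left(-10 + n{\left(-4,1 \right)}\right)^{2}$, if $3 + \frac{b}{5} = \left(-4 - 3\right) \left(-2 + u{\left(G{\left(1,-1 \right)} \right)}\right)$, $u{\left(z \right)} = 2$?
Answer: $49$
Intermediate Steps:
$b = -15$ ($b = -15 + 5 \left(-4 - 3\right) \left(-2 + 2\right) = -15 + 5 \left(\left(-7\right) 0\right) = -15 + 5 \cdot 0 = -15 + 0 = -15$)
$n{\left(O,L \right)} = 17$ ($n{\left(O,L \right)} = 2 - -15 = 2 + 15 = 17$)
$\left(-10 + n{\left(-4,1 \right)}\right)^{2} = \left(-10 + 17\right)^{2} = 7^{2} = 49$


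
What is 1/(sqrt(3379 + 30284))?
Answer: sqrt(687)/4809 ≈ 0.0054503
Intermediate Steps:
1/(sqrt(3379 + 30284)) = 1/(sqrt(33663)) = 1/(7*sqrt(687)) = sqrt(687)/4809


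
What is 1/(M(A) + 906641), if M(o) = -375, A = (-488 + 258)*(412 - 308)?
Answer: 1/906266 ≈ 1.1034e-6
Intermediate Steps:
A = -23920 (A = -230*104 = -23920)
1/(M(A) + 906641) = 1/(-375 + 906641) = 1/906266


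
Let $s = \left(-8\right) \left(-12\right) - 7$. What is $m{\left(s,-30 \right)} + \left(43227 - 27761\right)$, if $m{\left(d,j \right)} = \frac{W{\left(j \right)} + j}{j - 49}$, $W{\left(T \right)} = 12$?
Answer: $\frac{1221832}{79} \approx 15466.0$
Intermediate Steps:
$s = 89$ ($s = 96 - 7 = 89$)
$m{\left(d,j \right)} = \frac{12 + j}{-49 + j}$ ($m{\left(d,j \right)} = \frac{12 + j}{j - 49} = \frac{12 + j}{-49 + j}$)
$m{\left(s,-30 \right)} + \left(43227 - 27761\right) = \frac{12 - 30}{-49 - 30} + \left(43227 - 27761\right) = \frac{1}{-79} \left(-18\right) + 15466 = \left(- \frac{1}{79}\right) \left(-18\right) + 15466 = \frac{18}{79} + 15466 = \frac{1221832}{79}$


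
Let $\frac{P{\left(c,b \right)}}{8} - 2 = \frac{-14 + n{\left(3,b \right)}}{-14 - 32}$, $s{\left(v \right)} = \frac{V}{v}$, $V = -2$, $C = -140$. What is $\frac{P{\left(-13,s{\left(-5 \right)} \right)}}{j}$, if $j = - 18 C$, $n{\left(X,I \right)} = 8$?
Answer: $\frac{7}{1035} \approx 0.0067633$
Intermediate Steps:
$s{\left(v \right)} = - \frac{2}{v}$
$j = 2520$ ($j = \left(-18\right) \left(-140\right) = 2520$)
$P{\left(c,b \right)} = \frac{392}{23}$ ($P{\left(c,b \right)} = 16 + 8 \frac{-14 + 8}{-14 - 32} = 16 + 8 \left(- \frac{6}{-46}\right) = 16 + 8 \left(\left(-6\right) \left(- \frac{1}{46}\right)\right) = 16 + 8 \cdot \frac{3}{23} = 16 + \frac{24}{23} = \frac{392}{23}$)
$\frac{P{\left(-13,s{\left(-5 \right)} \right)}}{j} = \frac{392}{23 \cdot 2520} = \frac{392}{23} \cdot \frac{1}{2520} = \frac{7}{1035}$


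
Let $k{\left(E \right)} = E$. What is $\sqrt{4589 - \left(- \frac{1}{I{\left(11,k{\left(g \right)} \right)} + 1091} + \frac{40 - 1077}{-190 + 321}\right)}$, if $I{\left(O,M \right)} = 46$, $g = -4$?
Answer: $\frac{\sqrt{101983561526901}}{148947} \approx 67.801$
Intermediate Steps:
$\sqrt{4589 - \left(- \frac{1}{I{\left(11,k{\left(g \right)} \right)} + 1091} + \frac{40 - 1077}{-190 + 321}\right)} = \sqrt{4589 + \left(\frac{1}{46 + 1091} - \frac{40 - 1077}{-190 + 321}\right)} = \sqrt{4589 + \left(\frac{1}{1137} - - \frac{1037}{131}\right)} = \sqrt{4589 + \left(\frac{1}{1137} + \frac{1037}{131}\right)} = \sqrt{4589 + \frac{1179200}{148947}} = \sqrt{\frac{684696983}{148947}} = \frac{\sqrt{101983561526901}}{148947}$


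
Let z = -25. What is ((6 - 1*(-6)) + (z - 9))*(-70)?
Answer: 1540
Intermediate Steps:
((6 - 1*(-6)) + (z - 9))*(-70) = ((6 - 1*(-6)) + (-25 - 9))*(-70) = ((6 + 6) - 34)*(-70) = (12 - 34)*(-70) = -22*(-70) = 1540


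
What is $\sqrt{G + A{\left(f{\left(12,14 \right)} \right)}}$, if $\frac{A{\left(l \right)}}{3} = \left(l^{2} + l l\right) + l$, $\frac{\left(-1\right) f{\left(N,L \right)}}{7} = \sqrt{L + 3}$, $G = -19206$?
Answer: $\sqrt{-14208 - 21 \sqrt{17}} \approx 119.56 i$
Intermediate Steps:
$f{\left(N,L \right)} = - 7 \sqrt{3 + L}$ ($f{\left(N,L \right)} = - 7 \sqrt{L + 3} = - 7 \sqrt{3 + L}$)
$A{\left(l \right)} = 3 l + 6 l^{2}$ ($A{\left(l \right)} = 3 \left(\left(l^{2} + l l\right) + l\right) = 3 \left(\left(l^{2} + l^{2}\right) + l\right) = 3 \left(2 l^{2} + l\right) = 3 \left(l + 2 l^{2}\right) = 3 l + 6 l^{2}$)
$\sqrt{G + A{\left(f{\left(12,14 \right)} \right)}} = \sqrt{-19206 + 3 \left(- 7 \sqrt{3 + 14}\right) \left(1 + 2 \left(- 7 \sqrt{3 + 14}\right)\right)} = \sqrt{-19206 + 3 \left(- 7 \sqrt{17}\right) \left(1 + 2 \left(- 7 \sqrt{17}\right)\right)} = \sqrt{-19206 + 3 \left(- 7 \sqrt{17}\right) \left(1 - 14 \sqrt{17}\right)} = \sqrt{-19206 - 21 \sqrt{17} \left(1 - 14 \sqrt{17}\right)}$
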